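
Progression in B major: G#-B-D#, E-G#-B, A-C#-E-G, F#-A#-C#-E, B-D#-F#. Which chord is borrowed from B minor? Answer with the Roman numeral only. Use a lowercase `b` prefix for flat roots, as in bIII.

B major has the diatonic set B, C#m, D#m, E, F#, G#m, A#dim. G#–B–D# = G#m, E–G#–B = E, F#–A#–C#–E = F#7 and B–D#–F# = B are all diatonic. But A–C#–E–G is foreign: the diatonic vii° on degree 7 is A#dim, whereas A7 comes from B minor. It is labeled bVII7.

bVII7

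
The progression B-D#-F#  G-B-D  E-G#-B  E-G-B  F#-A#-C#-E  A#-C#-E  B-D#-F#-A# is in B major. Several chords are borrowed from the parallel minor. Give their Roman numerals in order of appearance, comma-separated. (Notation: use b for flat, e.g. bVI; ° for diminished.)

In B major the diatonic chords are B, C#m, D#m, E, F#, G#m, A#dim. B–D#–F# = B, E–G#–B = E, F#–A#–C#–E = F#7, A#–C#–E = A#dim and B–D#–F#–A# = Bmaj7 are all diatonic. G–B–D is not: scale degree 6 in B major carries G#m (vi). In B minor the chord on that degree is G, so here it functions as bVI, borrowed from the parallel minor. But E–G–B is foreign: the diatonic IV on degree 4 is E, whereas Em comes from B minor. It is labeled iv.

bVI, iv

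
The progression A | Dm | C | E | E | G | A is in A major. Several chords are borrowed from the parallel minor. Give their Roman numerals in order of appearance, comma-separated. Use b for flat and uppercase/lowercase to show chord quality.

iv, bIII, bVII

A major has the diatonic set A, Bm, C#m, D, E, F#m, G#dim. A and E are both diatonic. Dm (D–F–A) doesn't fit — on degree 4 A major would have D (IV). Dm is the degree-4 chord of A minor, so it is the borrowed iv. C (C–E–G) doesn't fit — on degree 3 A major would have C#m (iii). C is the degree-3 chord of A minor, so it is the borrowed bIII. But G (G–B–D) is foreign: the diatonic vii° on degree 7 is G#dim, whereas G comes from A minor. It is labeled bVII.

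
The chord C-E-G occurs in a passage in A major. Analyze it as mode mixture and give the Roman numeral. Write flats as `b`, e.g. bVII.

C is the lowered form of scale degree 3 in A major (the diatonic degree 3 is C#). Diatonically A major has C#m (iii) on that degree; C–E–G is instead the major chord native to A minor, so it takes the label bIII.

bIII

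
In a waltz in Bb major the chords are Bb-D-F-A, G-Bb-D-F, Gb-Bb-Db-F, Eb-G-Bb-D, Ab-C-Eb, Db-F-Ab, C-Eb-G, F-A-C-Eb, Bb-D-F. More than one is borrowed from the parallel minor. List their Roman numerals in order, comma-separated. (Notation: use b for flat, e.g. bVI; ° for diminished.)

Bb major has the diatonic set Bb, Cm, Dm, Eb, F, Gm, Adim. Bb–D–F–A = Bbmaj7, G–Bb–D–F = Gm7, Eb–G–Bb–D = Ebmaj7, C–Eb–G = Cm, F–A–C–Eb = F7 and Bb–D–F = Bb are all diatonic. Gb–Bb–Db–F is not: scale degree 6 in Bb major carries Gm (vi). In Bb minor the chord on that degree is Gbmaj7, so here it functions as bVImaj7, borrowed from the parallel minor. Ab–C–Eb is not: scale degree 7 in Bb major carries Adim (vii°). In Bb minor the chord on that degree is Ab, so here it functions as bVII, borrowed from the parallel minor. But Db–F–Ab is foreign: the diatonic iii on degree 3 is Dm, whereas Db comes from Bb minor. It is labeled bIII.

bVImaj7, bVII, bIII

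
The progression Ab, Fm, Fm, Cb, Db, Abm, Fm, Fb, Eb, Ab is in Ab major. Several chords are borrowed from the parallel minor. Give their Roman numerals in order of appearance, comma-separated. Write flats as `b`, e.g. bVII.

bIII, i, bVI

In Ab major the diatonic chords are Ab, Bbm, Cm, Db, Eb, Fm, Gdim. Ab, Fm, Db and Eb are all diatonic. Cb (Cb–Eb–Gb) doesn't fit — on degree 3 Ab major would have Cm (iii). Cb is the degree-3 chord of Ab minor, so it is the borrowed bIII. Abm (Ab–Cb–Eb) is not: scale degree 1 in Ab major carries Ab (I). In Ab minor the chord on that degree is Abm, so here it functions as i, borrowed from the parallel minor. Fb (Fb–Ab–Cb) doesn't fit — on degree 6 Ab major would have Fm (vi). Fb is the degree-6 chord of Ab minor, so it is the borrowed bVI.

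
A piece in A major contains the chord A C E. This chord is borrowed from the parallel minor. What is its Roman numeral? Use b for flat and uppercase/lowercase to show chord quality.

The root A is the diatonic 1st degree of A major; the borrowing shows in the chord quality. The diatonic chord on degree 1 would be A (I), but A–C–E is the minor chord from A minor. As a borrowed chord it is labeled i.

i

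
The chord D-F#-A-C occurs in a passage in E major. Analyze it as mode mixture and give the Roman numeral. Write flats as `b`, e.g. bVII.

bVII7

D is the lowered form of scale degree 7 in E major (the diatonic degree 7 is D#). Diatonically E major has D#dim (vii°) on that degree; D–F#–A–C is instead the dominant-seventh chord native to E minor, so it takes the label bVII7.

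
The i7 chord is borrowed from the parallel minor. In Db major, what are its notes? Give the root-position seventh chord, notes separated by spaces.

The root, Db, is scale degree 1 — the same note in Db major and Db minor; only the chord quality changes. Building the minor-seventh chord from the parallel minor on Db: Db–Fb–Ab–Cb.

Db Fb Ab Cb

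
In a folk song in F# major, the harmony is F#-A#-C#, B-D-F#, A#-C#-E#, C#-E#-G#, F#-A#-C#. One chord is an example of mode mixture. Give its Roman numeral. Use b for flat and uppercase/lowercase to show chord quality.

iv

In F# major the diatonic chords are F#, G#m, A#m, B, C#, D#m, E#dim. F#–A#–C# = F#, A#–C#–E# = A#m and C#–E#–G# = C# are all diatonic. B–D–F# doesn't fit — on degree 4 F# major would have B (IV). Bm is the degree-4 chord of F# minor, so it is the borrowed iv.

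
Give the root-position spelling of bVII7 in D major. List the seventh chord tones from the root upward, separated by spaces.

C E G Bb

bVII7 is built on the lowered scale degree 7. In D major degree 7 is C#; lowered it becomes C. Building the dominant-seventh chord from the parallel minor on C: C–E–G–Bb.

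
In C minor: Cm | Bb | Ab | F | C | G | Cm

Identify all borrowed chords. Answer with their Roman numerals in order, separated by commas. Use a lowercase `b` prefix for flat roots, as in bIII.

IV, I

In C minor (with V from harmonic minor) the diatonic chords are Cm, Ddim, Eb, Fm, G, Ab, Bb. Of the given chords, Cm, Bb, Ab and G are diatonic. F (F–A–C) doesn't fit — on degree 4 C minor would have Fm (iv). F is the degree-4 chord of C major, so it is the borrowed IV. But C (C–E–G) is foreign: the diatonic i on degree 1 is Cm, whereas C comes from C major. It is labeled I.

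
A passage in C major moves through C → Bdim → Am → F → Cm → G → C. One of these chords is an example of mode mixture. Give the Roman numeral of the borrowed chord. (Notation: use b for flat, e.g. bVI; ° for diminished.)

i

The diatonic triads in C major are C, Dm, Em, F, G, Am, Bdim. Of the given chords, C, Bdim, Am, F and G are diatonic. Cm (C–Eb–G) is not: scale degree 1 in C major carries C (I). In C minor the chord on that degree is Cm, so here it functions as i, borrowed from the parallel minor.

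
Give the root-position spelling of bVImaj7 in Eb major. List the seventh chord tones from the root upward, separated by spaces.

The root of bVImaj7 is the lowered 6th degree: C becomes Cb. Building the major-seventh chord from the parallel minor on Cb: Cb–Eb–Gb–Bb.

Cb Eb Gb Bb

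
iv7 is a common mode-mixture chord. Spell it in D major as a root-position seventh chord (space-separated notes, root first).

G Bb D F

The root, G, is scale degree 4 — the same note in D major and D minor; only the chord quality changes. In D minor the chord on G is G–Bb–D–F.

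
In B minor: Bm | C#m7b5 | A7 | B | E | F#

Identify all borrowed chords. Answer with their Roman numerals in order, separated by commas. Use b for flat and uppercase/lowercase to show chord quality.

I, IV

In B minor (with V from harmonic minor) the diatonic chords are Bm, C#dim, D, Em, F#, G, A. Bm, C#m7b5, A7 and F# all belong to that set. B (B–D#–F#) doesn't fit — on degree 1 B minor would have Bm (i). B is the degree-1 chord of B major, so it is the borrowed I. E (E–G#–B) doesn't fit — on degree 4 B minor would have Em (iv). E is the degree-4 chord of B major, so it is the borrowed IV.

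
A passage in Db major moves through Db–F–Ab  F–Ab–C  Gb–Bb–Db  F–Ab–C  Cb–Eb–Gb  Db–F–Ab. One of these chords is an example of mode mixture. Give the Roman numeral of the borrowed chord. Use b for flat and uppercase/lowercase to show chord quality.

Db major has the diatonic set Db, Ebm, Fm, Gb, Ab, Bbm, Cdim. Db–F–Ab = Db, F–Ab–C = Fm and Gb–Bb–Db = Gb all belong to that set. But Cb–Eb–Gb is foreign: the diatonic vii° on degree 7 is Cdim, whereas Cb comes from Db minor. It is labeled bVII.

bVII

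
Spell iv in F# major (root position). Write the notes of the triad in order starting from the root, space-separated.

The root, B, is scale degree 4 — the same note in F# major and F# minor; only the chord quality changes. In F# minor the chord on B is B–D–F#.

B D F#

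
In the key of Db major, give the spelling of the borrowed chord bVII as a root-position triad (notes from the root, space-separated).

The root of bVII is the lowered 7th degree: C becomes Cb. Building the major chord from the parallel minor on Cb: Cb–Eb–Gb.

Cb Eb Gb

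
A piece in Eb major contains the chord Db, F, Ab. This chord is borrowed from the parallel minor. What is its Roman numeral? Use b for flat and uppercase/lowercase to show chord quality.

The root Db is the lowered 7th scale degree — diatonically Eb major has D there. The diatonic chord on degree 7 would be Ddim (vii°), but Db–F–Ab is the major chord from Eb minor. As a borrowed chord it is labeled bVII.

bVII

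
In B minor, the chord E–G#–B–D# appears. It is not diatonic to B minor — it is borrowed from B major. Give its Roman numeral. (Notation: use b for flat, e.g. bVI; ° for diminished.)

E is scale degree 4 in B minor. Diatonically B minor has Em (iv) on that degree; E–G#–B–D# is instead the major-seventh chord native to B major, so it takes the label IVmaj7.

IVmaj7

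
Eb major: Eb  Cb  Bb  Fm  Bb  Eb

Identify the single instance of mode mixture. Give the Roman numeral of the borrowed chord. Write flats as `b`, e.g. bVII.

The diatonic triads in Eb major are Eb, Fm, Gm, Ab, Bb, Cm, Ddim. Of the given chords, Eb, Bb and Fm are diatonic. Cb (Cb–Eb–Gb) is not: scale degree 6 in Eb major carries Cm (vi). In Eb minor the chord on that degree is Cb, so here it functions as bVI, borrowed from the parallel minor.

bVI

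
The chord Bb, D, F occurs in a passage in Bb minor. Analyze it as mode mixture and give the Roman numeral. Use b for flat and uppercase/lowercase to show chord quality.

I

The root Bb is the diatonic 1st degree of Bb minor; the borrowing shows in the chord quality. Bb–D–F is a major chord — the form found in Bb major, not the diatonic i (Bbm). Borrowed into Bb minor it is written I.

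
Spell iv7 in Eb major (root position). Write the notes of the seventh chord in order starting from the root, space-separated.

Ab Cb Eb Gb

The root, Ab, is scale degree 4 — the same note in Eb major and Eb minor; only the chord quality changes. In Eb minor the chord on Ab is Ab–Cb–Eb–Gb.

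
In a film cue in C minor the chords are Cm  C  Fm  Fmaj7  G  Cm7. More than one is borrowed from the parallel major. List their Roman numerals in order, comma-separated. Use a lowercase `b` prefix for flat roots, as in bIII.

The diatonic triads in C minor (with V from harmonic minor) are Cm, Ddim, Eb, Fm, G, Ab, Bb. Cm, Fm, G and Cm7 are all diatonic. C (C–E–G) is not: scale degree 1 in C minor carries Cm (i). In C major the chord on that degree is C, so here it functions as I, borrowed from the parallel major. Fmaj7 (F–A–C–E) doesn't fit — on degree 4 C minor would have Fm (iv). Fmaj7 is the degree-4 chord of C major, so it is the borrowed IVmaj7.

I, IVmaj7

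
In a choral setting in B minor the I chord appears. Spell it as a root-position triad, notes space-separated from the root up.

B D# F#

I is built on scale degree 1, which is B in both B minor and its parallel. Stacking thirds in B major on B gives B–D#–F#.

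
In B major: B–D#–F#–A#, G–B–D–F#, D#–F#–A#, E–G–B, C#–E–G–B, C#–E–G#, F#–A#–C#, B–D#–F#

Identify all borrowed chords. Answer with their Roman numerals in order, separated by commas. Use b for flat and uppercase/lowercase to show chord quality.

bVImaj7, iv, iiø7

In B major the diatonic chords are B, C#m, D#m, E, F#, G#m, A#dim. B–D#–F#–A# = Bmaj7, D#–F#–A# = D#m, C#–E–G# = C#m, F#–A#–C# = F# and B–D#–F# = B all belong to that set. G–B–D–F# is not: scale degree 6 in B major carries G#m (vi). In B minor the chord on that degree is Gmaj7, so here it functions as bVImaj7, borrowed from the parallel minor. But E–G–B is foreign: the diatonic IV on degree 4 is E, whereas Em comes from B minor. It is labeled iv. C#–E–G–B doesn't fit — on degree 2 B major would have C#m (ii). C#m7b5 is the degree-2 chord of B minor, so it is the borrowed iiø7.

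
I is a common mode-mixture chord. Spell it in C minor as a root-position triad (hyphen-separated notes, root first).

C-E-G

The root, C, is scale degree 1 — the same note in C minor and C major; only the chord quality changes. In C major the chord on C is C–E–G.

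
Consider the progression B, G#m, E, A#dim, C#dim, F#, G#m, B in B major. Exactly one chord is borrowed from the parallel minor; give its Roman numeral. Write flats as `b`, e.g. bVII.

The diatonic triads in B major are B, C#m, D#m, E, F#, G#m, A#dim. Of the given chords, B, G#m, E, A#dim and F# are diatonic. C#dim (C#–E–G) doesn't fit — on degree 2 B major would have C#m (ii). C#dim is the degree-2 chord of B minor, so it is the borrowed ii°.

ii°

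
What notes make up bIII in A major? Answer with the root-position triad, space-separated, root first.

The root of bIII is the lowered 3rd degree: C# becomes C. Stacking thirds in A minor on C gives C–E–G.

C E G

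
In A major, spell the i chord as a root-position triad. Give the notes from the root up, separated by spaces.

The root, A, is scale degree 1 — the same note in A major and A minor; only the chord quality changes. Building the minor chord from the parallel minor on A: A–C–E.

A C E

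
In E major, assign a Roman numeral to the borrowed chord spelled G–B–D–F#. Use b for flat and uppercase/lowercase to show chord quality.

G is the lowered form of scale degree 3 in E major (the diatonic degree 3 is G#). Diatonically E major has G#m (iii) on that degree; G–B–D–F# is instead the major-seventh chord native to E minor, so it takes the label bIIImaj7.

bIIImaj7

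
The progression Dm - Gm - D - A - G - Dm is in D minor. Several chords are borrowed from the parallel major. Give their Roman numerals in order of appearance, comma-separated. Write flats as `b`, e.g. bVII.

The diatonic triads in D minor (with V from harmonic minor) are Dm, Edim, F, Gm, A, Bb, C. Dm, Gm and A all belong to that set. D (D–F#–A) is not: scale degree 1 in D minor carries Dm (i). In D major the chord on that degree is D, so here it functions as I, borrowed from the parallel major. G (G–B–D) is not: scale degree 4 in D minor carries Gm (iv). In D major the chord on that degree is G, so here it functions as IV, borrowed from the parallel major.

I, IV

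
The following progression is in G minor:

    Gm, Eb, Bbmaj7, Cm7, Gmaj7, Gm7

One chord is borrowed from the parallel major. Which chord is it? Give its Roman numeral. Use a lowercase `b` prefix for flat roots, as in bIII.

Imaj7

In G minor (with V from harmonic minor) the diatonic chords are Gm, Adim, Bb, Cm, D, Eb, F. Gm, Eb, Bbmaj7, Cm7 and Gm7 are all diatonic. But Gmaj7 (G–B–D–F#) is foreign: the diatonic i on degree 1 is Gm, whereas Gmaj7 comes from G major. It is labeled Imaj7.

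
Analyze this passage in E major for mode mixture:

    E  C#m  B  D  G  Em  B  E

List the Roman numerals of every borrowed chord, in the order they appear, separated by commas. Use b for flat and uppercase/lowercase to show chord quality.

In E major the diatonic chords are E, F#m, G#m, A, B, C#m, D#dim. E, C#m and B all belong to that set. But D (D–F#–A) is foreign: the diatonic vii° on degree 7 is D#dim, whereas D comes from E minor. It is labeled bVII. G (G–B–D) is not: scale degree 3 in E major carries G#m (iii). In E minor the chord on that degree is G, so here it functions as bIII, borrowed from the parallel minor. But Em (E–G–B) is foreign: the diatonic I on degree 1 is E, whereas Em comes from E minor. It is labeled i.

bVII, bIII, i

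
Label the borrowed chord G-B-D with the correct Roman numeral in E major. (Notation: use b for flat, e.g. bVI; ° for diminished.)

In E major scale degree 3 is G#; G is its lowered form, from E minor. G–B–D is a major chord — the form found in E minor, not the diatonic iii (G#m). Borrowed into E major it is written bIII.

bIII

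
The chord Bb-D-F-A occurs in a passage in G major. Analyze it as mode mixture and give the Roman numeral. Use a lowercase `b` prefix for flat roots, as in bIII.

bIIImaj7

Bb is the lowered form of scale degree 3 in G major (the diatonic degree 3 is B). The diatonic chord on degree 3 would be Bm (iii), but Bb–D–F–A is the major-seventh chord from G minor. As a borrowed chord it is labeled bIIImaj7.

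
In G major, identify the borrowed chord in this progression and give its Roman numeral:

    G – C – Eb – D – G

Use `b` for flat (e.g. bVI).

bVI

G major has the diatonic set G, Am, Bm, C, D, Em, F#dim. Of the given chords, G, C and D are diatonic. But Eb (Eb–G–Bb) is foreign: the diatonic vi on degree 6 is Em, whereas Eb comes from G minor. It is labeled bVI.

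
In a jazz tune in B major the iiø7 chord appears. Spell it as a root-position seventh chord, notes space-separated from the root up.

The root, C#, is scale degree 2 — the same note in B major and B minor; only the chord quality changes. In B minor the chord on C# is C#–E–G–B.

C# E G B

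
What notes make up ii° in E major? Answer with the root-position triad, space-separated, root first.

The root, F#, is scale degree 2 — the same note in E major and E minor; only the chord quality changes. In E minor the chord on F# is F#–A–C.

F# A C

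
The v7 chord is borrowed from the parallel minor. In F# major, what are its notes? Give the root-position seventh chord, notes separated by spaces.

C# E G# B

The root, C#, is scale degree 5 — the same note in F# major and F# minor; only the chord quality changes. In F# minor the chord on C# is C#–E–G#–B.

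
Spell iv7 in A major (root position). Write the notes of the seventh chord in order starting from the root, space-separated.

iv7 is built on scale degree 4, which is D in both A major and its parallel. In A minor the chord on D is D–F–A–C.

D F A C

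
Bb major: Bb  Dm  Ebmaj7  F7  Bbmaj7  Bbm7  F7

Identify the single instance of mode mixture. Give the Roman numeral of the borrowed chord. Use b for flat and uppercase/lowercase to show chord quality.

i7

Bb major has the diatonic set Bb, Cm, Dm, Eb, F, Gm, Adim. Bb, Dm, Ebmaj7, F7 and Bbmaj7 are all diatonic. Bbm7 (Bb–Db–F–Ab) doesn't fit — on degree 1 Bb major would have Bb (I). Bbm7 is the degree-1 chord of Bb minor, so it is the borrowed i7.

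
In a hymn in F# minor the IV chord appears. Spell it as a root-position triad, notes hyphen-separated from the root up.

IV is built on scale degree 4, which is B in both F# minor and its parallel. In F# major the chord on B is B–D#–F#.

B-D#-F#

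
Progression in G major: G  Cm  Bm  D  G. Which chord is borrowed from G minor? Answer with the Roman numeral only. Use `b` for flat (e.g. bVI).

iv

G major has the diatonic set G, Am, Bm, C, D, Em, F#dim. G, Bm and D are all diatonic. Cm (C–Eb–G) is not: scale degree 4 in G major carries C (IV). In G minor the chord on that degree is Cm, so here it functions as iv, borrowed from the parallel minor.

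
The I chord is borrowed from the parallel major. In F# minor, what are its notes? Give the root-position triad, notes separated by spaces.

I is built on scale degree 1, which is F# in both F# minor and its parallel. Building the major chord from the parallel major on F#: F#–A#–C#.

F# A# C#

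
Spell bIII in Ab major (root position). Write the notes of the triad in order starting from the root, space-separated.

bIII is built on the lowered scale degree 3. In Ab major degree 3 is C; lowered it becomes Cb. Building the major chord from the parallel minor on Cb: Cb–Eb–Gb.

Cb Eb Gb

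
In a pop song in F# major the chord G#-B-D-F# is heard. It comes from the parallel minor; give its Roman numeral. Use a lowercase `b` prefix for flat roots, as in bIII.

iiø7

G# is scale degree 2 in F# major. Diatonically F# major has G#m (ii) on that degree; G#–B–D–F# is instead the half-diminished-seventh chord native to F# minor, so it takes the label iiø7.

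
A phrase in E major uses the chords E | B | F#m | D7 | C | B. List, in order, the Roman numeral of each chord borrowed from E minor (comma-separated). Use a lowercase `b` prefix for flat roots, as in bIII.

The diatonic triads in E major are E, F#m, G#m, A, B, C#m, D#dim. E, B and F#m are all diatonic. D7 (D–F#–A–C) is not: scale degree 7 in E major carries D#dim (vii°). In E minor the chord on that degree is D7, so here it functions as bVII7, borrowed from the parallel minor. C (C–E–G) is not: scale degree 6 in E major carries C#m (vi). In E minor the chord on that degree is C, so here it functions as bVI, borrowed from the parallel minor.

bVII7, bVI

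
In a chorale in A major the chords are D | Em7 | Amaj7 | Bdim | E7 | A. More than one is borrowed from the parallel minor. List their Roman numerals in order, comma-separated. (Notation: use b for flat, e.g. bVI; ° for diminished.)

A major has the diatonic set A, Bm, C#m, D, E, F#m, G#dim. D, Amaj7, E7 and A are all diatonic. But Em7 (E–G–B–D) is foreign: the diatonic V on degree 5 is E, whereas Em7 comes from A minor. It is labeled v7. But Bdim (B–D–F) is foreign: the diatonic ii on degree 2 is Bm, whereas Bdim comes from A minor. It is labeled ii°.

v7, ii°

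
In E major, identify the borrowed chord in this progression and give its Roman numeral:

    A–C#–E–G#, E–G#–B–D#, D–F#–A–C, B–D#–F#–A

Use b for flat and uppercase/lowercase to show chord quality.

bVII7

E major has the diatonic set E, F#m, G#m, A, B, C#m, D#dim. Of the given chords, A–C#–E–G# = Amaj7, E–G#–B–D# = Emaj7 and B–D#–F#–A = B7 are diatonic. D–F#–A–C is not: scale degree 7 in E major carries D#dim (vii°). In E minor the chord on that degree is D7, so here it functions as bVII7, borrowed from the parallel minor.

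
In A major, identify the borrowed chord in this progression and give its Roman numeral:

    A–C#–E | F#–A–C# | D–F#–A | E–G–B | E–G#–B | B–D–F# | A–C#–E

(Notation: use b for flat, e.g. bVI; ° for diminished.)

v

In A major the diatonic chords are A, Bm, C#m, D, E, F#m, G#dim. A–C#–E = A, F#–A–C# = F#m, D–F#–A = D, E–G#–B = E and B–D–F# = Bm all belong to that set. E–G–B is not: scale degree 5 in A major carries E (V). In A minor the chord on that degree is Em, so here it functions as v, borrowed from the parallel minor.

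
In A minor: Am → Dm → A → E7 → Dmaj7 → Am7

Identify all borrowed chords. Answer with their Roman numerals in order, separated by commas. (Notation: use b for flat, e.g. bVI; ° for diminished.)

A minor has the diatonic set Am, Bdim, C, Dm, E, F, G (with V from harmonic minor). Of the given chords, Am, Dm, E7 and Am7 are diatonic. But A (A–C#–E) is foreign: the diatonic i on degree 1 is Am, whereas A comes from A major. It is labeled I. Dmaj7 (D–F#–A–C#) is not: scale degree 4 in A minor carries Dm (iv). In A major the chord on that degree is Dmaj7, so here it functions as IVmaj7, borrowed from the parallel major.

I, IVmaj7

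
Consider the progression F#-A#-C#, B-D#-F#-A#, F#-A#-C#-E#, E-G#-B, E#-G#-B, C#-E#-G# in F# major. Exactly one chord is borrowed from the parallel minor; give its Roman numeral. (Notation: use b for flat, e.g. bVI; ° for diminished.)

In F# major the diatonic chords are F#, G#m, A#m, B, C#, D#m, E#dim. F#–A#–C# = F#, B–D#–F#–A# = Bmaj7, F#–A#–C#–E# = F#maj7, E#–G#–B = E#dim and C#–E#–G# = C# all belong to that set. E–G#–B doesn't fit — on degree 7 F# major would have E#dim (vii°). E is the degree-7 chord of F# minor, so it is the borrowed bVII.

bVII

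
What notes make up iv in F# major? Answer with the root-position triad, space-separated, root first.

B D F#

iv is built on scale degree 4, which is B in both F# major and its parallel. Building the minor chord from the parallel minor on B: B–D–F#.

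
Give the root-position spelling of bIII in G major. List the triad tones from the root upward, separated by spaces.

Scale degree 3 in G major is B. bIII uses the lowered form, Bb, taken from G minor. Stacking thirds in G minor on Bb gives Bb–D–F.

Bb D F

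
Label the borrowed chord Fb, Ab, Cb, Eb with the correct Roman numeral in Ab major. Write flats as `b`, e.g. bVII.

In Ab major scale degree 6 is F; Fb is its lowered form, from Ab minor. The diatonic chord on degree 6 would be Fm (vi), but Fb–Ab–Cb–Eb is the major-seventh chord from Ab minor. As a borrowed chord it is labeled bVImaj7.

bVImaj7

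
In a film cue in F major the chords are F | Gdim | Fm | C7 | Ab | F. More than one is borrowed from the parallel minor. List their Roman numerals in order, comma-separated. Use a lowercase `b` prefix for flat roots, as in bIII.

ii°, i, bIII

The diatonic triads in F major are F, Gm, Am, Bb, C, Dm, Edim. F and C7 both belong to that set. Gdim (G–Bb–Db) is not: scale degree 2 in F major carries Gm (ii). In F minor the chord on that degree is Gdim, so here it functions as ii°, borrowed from the parallel minor. But Fm (F–Ab–C) is foreign: the diatonic I on degree 1 is F, whereas Fm comes from F minor. It is labeled i. But Ab (Ab–C–Eb) is foreign: the diatonic iii on degree 3 is Am, whereas Ab comes from F minor. It is labeled bIII.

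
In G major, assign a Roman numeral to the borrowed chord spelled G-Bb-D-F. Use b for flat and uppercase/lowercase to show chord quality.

G is scale degree 1 in G major. The diatonic chord on degree 1 would be G (I), but G–Bb–D–F is the minor-seventh chord from G minor. As a borrowed chord it is labeled i7.

i7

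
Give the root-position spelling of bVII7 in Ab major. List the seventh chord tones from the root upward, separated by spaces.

The root of bVII7 is the lowered 7th degree: G becomes Gb. Stacking thirds in Ab minor on Gb gives Gb–Bb–Db–Fb.

Gb Bb Db Fb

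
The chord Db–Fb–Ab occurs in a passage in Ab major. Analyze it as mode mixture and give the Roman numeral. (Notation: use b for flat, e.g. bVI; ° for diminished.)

iv

The root Db is the diatonic 4th degree of Ab major; the borrowing shows in the chord quality. The diatonic chord on degree 4 would be Db (IV), but Db–Fb–Ab is the minor chord from Ab minor. As a borrowed chord it is labeled iv.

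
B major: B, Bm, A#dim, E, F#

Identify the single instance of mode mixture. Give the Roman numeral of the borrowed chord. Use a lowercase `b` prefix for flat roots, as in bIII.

i

B major has the diatonic set B, C#m, D#m, E, F#, G#m, A#dim. Of the given chords, B, A#dim, E and F# are diatonic. But Bm (B–D–F#) is foreign: the diatonic I on degree 1 is B, whereas Bm comes from B minor. It is labeled i.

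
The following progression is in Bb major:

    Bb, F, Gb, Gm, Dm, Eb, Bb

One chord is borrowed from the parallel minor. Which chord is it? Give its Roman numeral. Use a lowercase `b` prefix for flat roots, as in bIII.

bVI

Bb major has the diatonic set Bb, Cm, Dm, Eb, F, Gm, Adim. Bb, F, Gm, Dm and Eb all belong to that set. Gb (Gb–Bb–Db) doesn't fit — on degree 6 Bb major would have Gm (vi). Gb is the degree-6 chord of Bb minor, so it is the borrowed bVI.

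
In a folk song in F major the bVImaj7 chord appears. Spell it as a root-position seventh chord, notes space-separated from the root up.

The root of bVImaj7 is the lowered 6th degree: D becomes Db. In F minor the chord on Db is Db–F–Ab–C.

Db F Ab C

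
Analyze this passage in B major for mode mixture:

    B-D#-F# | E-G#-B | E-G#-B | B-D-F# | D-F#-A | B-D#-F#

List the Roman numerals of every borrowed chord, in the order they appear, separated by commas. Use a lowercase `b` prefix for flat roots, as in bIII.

i, bIII

B major has the diatonic set B, C#m, D#m, E, F#, G#m, A#dim. Of the given chords, B–D#–F# = B and E–G#–B = E are diatonic. B–D–F# doesn't fit — on degree 1 B major would have B (I). Bm is the degree-1 chord of B minor, so it is the borrowed i. But D–F#–A is foreign: the diatonic iii on degree 3 is D#m, whereas D comes from B minor. It is labeled bIII.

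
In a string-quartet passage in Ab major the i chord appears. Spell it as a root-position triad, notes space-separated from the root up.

The root, Ab, is scale degree 1 — the same note in Ab major and Ab minor; only the chord quality changes. Building the minor chord from the parallel minor on Ab: Ab–Cb–Eb.

Ab Cb Eb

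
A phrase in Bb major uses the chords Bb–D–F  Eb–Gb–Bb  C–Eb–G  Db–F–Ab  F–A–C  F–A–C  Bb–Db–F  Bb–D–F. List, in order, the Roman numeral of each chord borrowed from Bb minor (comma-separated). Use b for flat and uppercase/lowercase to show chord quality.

The diatonic triads in Bb major are Bb, Cm, Dm, Eb, F, Gm, Adim. Of the given chords, Bb–D–F = Bb, C–Eb–G = Cm and F–A–C = F are diatonic. But Eb–Gb–Bb is foreign: the diatonic IV on degree 4 is Eb, whereas Ebm comes from Bb minor. It is labeled iv. But Db–F–Ab is foreign: the diatonic iii on degree 3 is Dm, whereas Db comes from Bb minor. It is labeled bIII. Bb–Db–F is not: scale degree 1 in Bb major carries Bb (I). In Bb minor the chord on that degree is Bbm, so here it functions as i, borrowed from the parallel minor.

iv, bIII, i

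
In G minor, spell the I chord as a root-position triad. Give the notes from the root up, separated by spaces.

The root, G, is scale degree 1 — the same note in G minor and G major; only the chord quality changes. Building the major chord from the parallel major on G: G–B–D.

G B D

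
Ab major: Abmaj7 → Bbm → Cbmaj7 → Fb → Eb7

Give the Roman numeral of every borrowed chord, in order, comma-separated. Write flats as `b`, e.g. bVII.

In Ab major the diatonic chords are Ab, Bbm, Cm, Db, Eb, Fm, Gdim. Abmaj7, Bbm and Eb7 all belong to that set. But Cbmaj7 (Cb–Eb–Gb–Bb) is foreign: the diatonic iii on degree 3 is Cm, whereas Cbmaj7 comes from Ab minor. It is labeled bIIImaj7. But Fb (Fb–Ab–Cb) is foreign: the diatonic vi on degree 6 is Fm, whereas Fb comes from Ab minor. It is labeled bVI.

bIIImaj7, bVI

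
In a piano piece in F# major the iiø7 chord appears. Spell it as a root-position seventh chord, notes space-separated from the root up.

G# B D F#

iiø7 is built on scale degree 2, which is G# in both F# major and its parallel. Stacking thirds in F# minor on G# gives G#–B–D–F#.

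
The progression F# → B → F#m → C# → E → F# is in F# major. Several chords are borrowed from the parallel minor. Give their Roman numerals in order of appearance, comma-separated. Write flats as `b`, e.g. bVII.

i, bVII

In F# major the diatonic chords are F#, G#m, A#m, B, C#, D#m, E#dim. F#, B and C# all belong to that set. F#m (F#–A–C#) doesn't fit — on degree 1 F# major would have F# (I). F#m is the degree-1 chord of F# minor, so it is the borrowed i. E (E–G#–B) doesn't fit — on degree 7 F# major would have E#dim (vii°). E is the degree-7 chord of F# minor, so it is the borrowed bVII.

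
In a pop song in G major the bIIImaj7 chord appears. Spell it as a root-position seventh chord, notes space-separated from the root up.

Bb D F A

Scale degree 3 in G major is B. bIIImaj7 uses the lowered form, Bb, taken from G minor. Stacking thirds in G minor on Bb gives Bb–D–F–A.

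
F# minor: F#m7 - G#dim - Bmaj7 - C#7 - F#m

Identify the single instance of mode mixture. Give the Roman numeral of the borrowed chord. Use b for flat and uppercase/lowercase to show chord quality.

The diatonic triads in F# minor (with V from harmonic minor) are F#m, G#dim, A, Bm, C#, D, E. F#m7, G#dim, C#7 and F#m all belong to that set. Bmaj7 (B–D#–F#–A#) is not: scale degree 4 in F# minor carries Bm (iv). In F# major the chord on that degree is Bmaj7, so here it functions as IVmaj7, borrowed from the parallel major.

IVmaj7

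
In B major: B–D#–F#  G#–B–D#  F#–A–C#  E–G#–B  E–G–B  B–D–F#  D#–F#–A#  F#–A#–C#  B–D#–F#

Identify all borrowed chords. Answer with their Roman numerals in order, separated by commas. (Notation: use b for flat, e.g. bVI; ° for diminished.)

The diatonic triads in B major are B, C#m, D#m, E, F#, G#m, A#dim. Of the given chords, B–D#–F# = B, G#–B–D# = G#m, E–G#–B = E, D#–F#–A# = D#m and F#–A#–C# = F# are diatonic. But F#–A–C# is foreign: the diatonic V on degree 5 is F#, whereas F#m comes from B minor. It is labeled v. But E–G–B is foreign: the diatonic IV on degree 4 is E, whereas Em comes from B minor. It is labeled iv. But B–D–F# is foreign: the diatonic I on degree 1 is B, whereas Bm comes from B minor. It is labeled i.

v, iv, i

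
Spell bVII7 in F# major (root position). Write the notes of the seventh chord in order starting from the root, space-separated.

E G# B D

bVII7 is built on the lowered scale degree 7. In F# major degree 7 is E#; lowered it becomes E. Building the dominant-seventh chord from the parallel minor on E: E–G#–B–D.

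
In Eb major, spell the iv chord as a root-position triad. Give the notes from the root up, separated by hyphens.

The root, Ab, is scale degree 4 — the same note in Eb major and Eb minor; only the chord quality changes. Stacking thirds in Eb minor on Ab gives Ab–Cb–Eb.

Ab-Cb-Eb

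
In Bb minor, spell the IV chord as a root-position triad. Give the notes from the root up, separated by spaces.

Eb G Bb

The root, Eb, is scale degree 4 — the same note in Bb minor and Bb major; only the chord quality changes. Stacking thirds in Bb major on Eb gives Eb–G–Bb.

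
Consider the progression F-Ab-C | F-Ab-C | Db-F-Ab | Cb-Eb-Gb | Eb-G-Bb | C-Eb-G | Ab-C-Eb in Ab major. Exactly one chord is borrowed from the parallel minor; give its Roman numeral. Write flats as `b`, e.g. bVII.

bIII

Ab major has the diatonic set Ab, Bbm, Cm, Db, Eb, Fm, Gdim. F–Ab–C = Fm, Db–F–Ab = Db, Eb–G–Bb = Eb, C–Eb–G = Cm and Ab–C–Eb = Ab are all diatonic. Cb–Eb–Gb is not: scale degree 3 in Ab major carries Cm (iii). In Ab minor the chord on that degree is Cb, so here it functions as bIII, borrowed from the parallel minor.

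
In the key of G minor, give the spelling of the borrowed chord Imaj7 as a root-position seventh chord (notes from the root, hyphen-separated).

G-B-D-F#

Imaj7 is built on scale degree 1, which is G in both G minor and its parallel. In G major the chord on G is G–B–D–F#.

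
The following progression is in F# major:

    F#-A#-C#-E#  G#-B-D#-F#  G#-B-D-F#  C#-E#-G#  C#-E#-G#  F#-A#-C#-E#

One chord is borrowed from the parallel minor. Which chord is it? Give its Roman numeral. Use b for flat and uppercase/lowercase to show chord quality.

iiø7

The diatonic triads in F# major are F#, G#m, A#m, B, C#, D#m, E#dim. F#–A#–C#–E# = F#maj7, G#–B–D#–F# = G#m7 and C#–E#–G# = C# all belong to that set. G#–B–D–F# is not: scale degree 2 in F# major carries G#m (ii). In F# minor the chord on that degree is G#m7b5, so here it functions as iiø7, borrowed from the parallel minor.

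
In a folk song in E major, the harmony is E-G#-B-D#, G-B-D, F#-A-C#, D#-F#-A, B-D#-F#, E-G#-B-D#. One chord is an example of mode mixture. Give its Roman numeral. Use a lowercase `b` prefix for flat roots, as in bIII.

bIII

The diatonic triads in E major are E, F#m, G#m, A, B, C#m, D#dim. E–G#–B–D# = Emaj7, F#–A–C# = F#m, D#–F#–A = D#dim and B–D#–F# = B are all diatonic. G–B–D is not: scale degree 3 in E major carries G#m (iii). In E minor the chord on that degree is G, so here it functions as bIII, borrowed from the parallel minor.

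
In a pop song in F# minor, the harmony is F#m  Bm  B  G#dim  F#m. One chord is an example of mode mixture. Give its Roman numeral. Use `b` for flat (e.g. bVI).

IV

In F# minor (with V from harmonic minor) the diatonic chords are F#m, G#dim, A, Bm, C#, D, E. Of the given chords, F#m, Bm and G#dim are diatonic. B (B–D#–F#) doesn't fit — on degree 4 F# minor would have Bm (iv). B is the degree-4 chord of F# major, so it is the borrowed IV.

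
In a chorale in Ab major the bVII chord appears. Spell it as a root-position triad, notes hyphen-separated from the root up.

bVII is built on the lowered scale degree 7. In Ab major degree 7 is G; lowered it becomes Gb. In Ab minor the chord on Gb is Gb–Bb–Db.

Gb-Bb-Db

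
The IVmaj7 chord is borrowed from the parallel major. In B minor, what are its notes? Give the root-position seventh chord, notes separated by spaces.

E G# B D#

IVmaj7 is built on scale degree 4, which is E in both B minor and its parallel. Building the major-seventh chord from the parallel major on E: E–G#–B–D#.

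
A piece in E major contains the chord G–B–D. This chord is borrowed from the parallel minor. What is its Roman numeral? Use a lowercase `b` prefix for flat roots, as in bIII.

G is the lowered form of scale degree 3 in E major (the diatonic degree 3 is G#). Diatonically E major has G#m (iii) on that degree; G–B–D is instead the major chord native to E minor, so it takes the label bIII.

bIII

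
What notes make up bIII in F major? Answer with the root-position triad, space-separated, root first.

The root of bIII is the lowered 3rd degree: A becomes Ab. Stacking thirds in F minor on Ab gives Ab–C–Eb.

Ab C Eb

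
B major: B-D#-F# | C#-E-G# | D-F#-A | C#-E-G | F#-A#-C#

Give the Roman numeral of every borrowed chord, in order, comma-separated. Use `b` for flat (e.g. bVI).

B major has the diatonic set B, C#m, D#m, E, F#, G#m, A#dim. B–D#–F# = B, C#–E–G# = C#m and F#–A#–C# = F# are all diatonic. D–F#–A doesn't fit — on degree 3 B major would have D#m (iii). D is the degree-3 chord of B minor, so it is the borrowed bIII. But C#–E–G is foreign: the diatonic ii on degree 2 is C#m, whereas C#dim comes from B minor. It is labeled ii°.

bIII, ii°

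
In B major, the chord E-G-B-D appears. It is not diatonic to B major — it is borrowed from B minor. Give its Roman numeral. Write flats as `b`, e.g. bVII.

The root E is the diatonic 4th degree of B major; the borrowing shows in the chord quality. E–G–B–D is a minor-seventh chord — the form found in B minor, not the diatonic IV (E). Borrowed into B major it is written iv7.

iv7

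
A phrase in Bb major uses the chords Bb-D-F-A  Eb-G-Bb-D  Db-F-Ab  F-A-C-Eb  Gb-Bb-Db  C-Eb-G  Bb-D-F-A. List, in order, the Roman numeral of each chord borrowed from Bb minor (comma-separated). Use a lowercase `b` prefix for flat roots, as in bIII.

The diatonic triads in Bb major are Bb, Cm, Dm, Eb, F, Gm, Adim. Of the given chords, Bb–D–F–A = Bbmaj7, Eb–G–Bb–D = Ebmaj7, F–A–C–Eb = F7 and C–Eb–G = Cm are diatonic. Db–F–Ab is not: scale degree 3 in Bb major carries Dm (iii). In Bb minor the chord on that degree is Db, so here it functions as bIII, borrowed from the parallel minor. Gb–Bb–Db is not: scale degree 6 in Bb major carries Gm (vi). In Bb minor the chord on that degree is Gb, so here it functions as bVI, borrowed from the parallel minor.

bIII, bVI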